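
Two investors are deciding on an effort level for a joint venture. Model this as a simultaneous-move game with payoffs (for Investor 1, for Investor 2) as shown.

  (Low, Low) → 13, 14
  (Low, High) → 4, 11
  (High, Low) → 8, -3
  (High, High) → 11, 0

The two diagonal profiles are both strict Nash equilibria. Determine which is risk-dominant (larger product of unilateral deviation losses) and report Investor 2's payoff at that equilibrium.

At both Low: Investor 1 loses 13 − 8 = 5 by deviating; Investor 2 loses 14 − 11 = 3. Product = 5·3 = 15.
At both High: Investor 1 loses 11 − 4 = 7 by deviating; Investor 2 loses 0 − (-3) = 3. Product = 7·3 = 21.
21 > 15, so both High is risk-dominant. Investor 2's payoff there is 0.

0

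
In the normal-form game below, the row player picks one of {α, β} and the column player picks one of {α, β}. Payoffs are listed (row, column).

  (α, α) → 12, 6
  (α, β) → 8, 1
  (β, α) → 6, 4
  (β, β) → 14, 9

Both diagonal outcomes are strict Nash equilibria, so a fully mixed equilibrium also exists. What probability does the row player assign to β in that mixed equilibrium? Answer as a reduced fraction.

1/2

The row player's mix p on α must make the column player indifferent between α and β.
The column player's payoff from α: 6p + 4(1−p). From β: 1p + 9(1−p).
Set equal: 5p = 5(1−p) → p = 5/10 = 1/2.
Probability on β is 1 − 1/2 = 1/2.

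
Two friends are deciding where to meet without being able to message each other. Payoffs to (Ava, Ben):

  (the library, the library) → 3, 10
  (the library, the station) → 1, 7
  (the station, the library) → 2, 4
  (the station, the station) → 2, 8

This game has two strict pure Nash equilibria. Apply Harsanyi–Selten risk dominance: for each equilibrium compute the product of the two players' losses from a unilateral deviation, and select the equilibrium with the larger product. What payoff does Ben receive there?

At both the library: Ava loses 3 − 2 = 1 by deviating; Ben loses 10 − 7 = 3. Product = 1·3 = 3.
At both the station: Ava loses 2 − 1 = 1 by deviating; Ben loses 8 − 4 = 4. Product = 1·4 = 4.
4 > 3, so both the station is risk-dominant. Ben's payoff there is 8.

8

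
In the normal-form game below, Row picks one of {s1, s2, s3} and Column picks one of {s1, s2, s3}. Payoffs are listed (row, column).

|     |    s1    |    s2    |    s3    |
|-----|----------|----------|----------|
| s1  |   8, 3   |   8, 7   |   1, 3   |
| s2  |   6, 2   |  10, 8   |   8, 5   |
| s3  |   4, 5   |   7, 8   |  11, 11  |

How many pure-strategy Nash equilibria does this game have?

2

Both s2: Row gets 10 (best alternative 8); Column gets 8 (best alternative 5). Neither deviates — NE.
Both s3: Row gets 11 (best alternative 8); Column gets 11 (best alternative 8). Neither deviates — NE.
Both s1 is not a NE: Column would switch to s2 (7 > 3).
No other cell survives both best-response checks, so there are 2 pure NE.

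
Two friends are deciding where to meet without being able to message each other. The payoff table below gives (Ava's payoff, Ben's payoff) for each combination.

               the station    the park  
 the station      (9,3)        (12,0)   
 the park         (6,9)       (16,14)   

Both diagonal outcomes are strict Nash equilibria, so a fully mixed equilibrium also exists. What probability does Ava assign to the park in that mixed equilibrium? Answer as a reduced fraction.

3/8

Ava's mix p on the station must make Ben indifferent between the station and the park.
Ben's payoff from the station: 3p + 9(1−p). From the park: 0p + 14(1−p).
Set equal: 3p = 5(1−p) → p = 5/8.
Probability on the park is 1 − 5/8 = 3/8.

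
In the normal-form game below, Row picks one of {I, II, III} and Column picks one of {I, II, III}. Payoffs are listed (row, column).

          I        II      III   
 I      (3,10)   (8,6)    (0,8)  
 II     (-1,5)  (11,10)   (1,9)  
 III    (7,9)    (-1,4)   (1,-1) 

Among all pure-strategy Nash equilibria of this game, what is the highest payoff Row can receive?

Both II is a pure NE (Row: 11 ≥ 8; Column: 10 ≥ 9). Row gets 11.
(III, I) is a pure NE (Row: 7 ≥ 3; Column: 9 ≥ 4). Row gets 7.
Every other cell has a profitable deviation for at least one player. Highest of {11, 7} is 11.

11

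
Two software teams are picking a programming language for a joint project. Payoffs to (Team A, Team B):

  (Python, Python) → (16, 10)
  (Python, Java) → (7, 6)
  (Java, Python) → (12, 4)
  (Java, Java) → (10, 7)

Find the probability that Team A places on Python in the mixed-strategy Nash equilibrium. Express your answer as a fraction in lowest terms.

3/7

Team A's mix p on Python must make Team B indifferent between Python and Java.
Team B's payoff from Python: 10p + 4(1−p). From Java: 6p + 7(1−p).
Set equal: 4p = 3(1−p) → p = 3/7.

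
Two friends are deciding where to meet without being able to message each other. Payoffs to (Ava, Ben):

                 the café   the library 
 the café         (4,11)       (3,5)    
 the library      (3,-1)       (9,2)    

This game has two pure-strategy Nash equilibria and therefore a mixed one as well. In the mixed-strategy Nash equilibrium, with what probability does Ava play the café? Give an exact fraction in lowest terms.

Ava's mix p on the café must make Ben indifferent between the café and the library.
Ben's payoff from the café: 11p + (-1)(1−p). From the library: 5p + 2(1−p).
Set equal: 6p = 3(1−p) → p = 3/9 = 1/3.

1/3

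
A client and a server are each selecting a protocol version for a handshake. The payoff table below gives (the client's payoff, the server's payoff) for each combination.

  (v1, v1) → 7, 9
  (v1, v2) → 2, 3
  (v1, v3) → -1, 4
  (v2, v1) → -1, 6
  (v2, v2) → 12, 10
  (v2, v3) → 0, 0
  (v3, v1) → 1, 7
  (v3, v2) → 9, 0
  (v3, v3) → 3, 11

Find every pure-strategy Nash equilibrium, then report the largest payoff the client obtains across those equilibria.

12

Both v1 is a pure NE (the client: 7 ≥ 1; the server: 9 ≥ 4). The client gets 7.
Both v2 is a pure NE (the client: 12 ≥ 9; the server: 10 ≥ 6). The client gets 12.
Both v3 is a pure NE (the client: 3 ≥ 0; the server: 11 ≥ 7). The client gets 3.
Every other cell has a profitable deviation for at least one player. Highest of {7, 12, 3} is 12.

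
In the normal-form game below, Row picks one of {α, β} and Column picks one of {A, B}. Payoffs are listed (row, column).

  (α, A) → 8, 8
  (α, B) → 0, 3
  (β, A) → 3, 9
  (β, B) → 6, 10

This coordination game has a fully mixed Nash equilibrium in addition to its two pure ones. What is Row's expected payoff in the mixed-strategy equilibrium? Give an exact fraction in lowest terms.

48/11

Column mixes with probability q on A, chosen so Row is indifferent: 8q + 0(1−q) = 3q + 6(1−q) gives q = 6/11.
Row's expected payoff (from either row, since indifferent) is 8·6/11 + 0·5/11 = 48/11.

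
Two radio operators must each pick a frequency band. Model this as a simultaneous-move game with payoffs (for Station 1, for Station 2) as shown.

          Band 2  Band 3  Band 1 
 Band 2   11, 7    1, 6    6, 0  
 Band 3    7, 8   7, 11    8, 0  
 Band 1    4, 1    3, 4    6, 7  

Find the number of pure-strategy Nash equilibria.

Both Band 2: Station 1 gets 11 (best alternative 7); Station 2 gets 7 (best alternative 6). Neither deviates — NE.
Both Band 3: Station 1 gets 7 (best alternative 3); Station 2 gets 11 (best alternative 8). Neither deviates — NE.
Both Band 1 is not a NE: Station 1 would switch to Band 3 (8 > 6).
No other cell survives both best-response checks, so there are 2 pure NE.

2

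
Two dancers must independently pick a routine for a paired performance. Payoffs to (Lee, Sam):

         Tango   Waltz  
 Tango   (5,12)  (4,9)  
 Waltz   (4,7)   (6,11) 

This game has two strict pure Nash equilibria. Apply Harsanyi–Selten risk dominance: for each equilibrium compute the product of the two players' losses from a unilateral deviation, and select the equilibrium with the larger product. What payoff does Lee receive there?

At both Tango: Lee loses 5 − 4 = 1 by deviating; Sam loses 12 − 9 = 3. Product = 1·3 = 3.
At both Waltz: Lee loses 6 − 4 = 2 by deviating; Sam loses 11 − 7 = 4. Product = 2·4 = 8.
8 > 3, so both Waltz is risk-dominant. Lee's payoff there is 6.

6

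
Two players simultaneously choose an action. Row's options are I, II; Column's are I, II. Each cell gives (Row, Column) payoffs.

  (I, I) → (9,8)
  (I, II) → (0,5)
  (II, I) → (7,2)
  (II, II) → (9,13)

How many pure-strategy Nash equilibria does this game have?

Both I: Row gets 9 (best alternative 7); Column gets 8 (best alternative 5). Neither deviates — NE.
Both II: Row gets 9 (best alternative 0); Column gets 13 (best alternative 2). Neither deviates — NE.
(II, I) is not a NE: Row would switch to I (9 > 7).
No other cell survives both best-response checks, so there are 2 pure NE.

2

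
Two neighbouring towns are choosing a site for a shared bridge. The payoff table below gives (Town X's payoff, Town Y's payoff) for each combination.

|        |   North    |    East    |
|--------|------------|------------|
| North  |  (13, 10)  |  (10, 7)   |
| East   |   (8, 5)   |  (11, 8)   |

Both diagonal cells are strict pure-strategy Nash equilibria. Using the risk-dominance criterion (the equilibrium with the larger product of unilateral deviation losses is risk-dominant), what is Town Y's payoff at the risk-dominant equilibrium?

10

At both North: Town X loses 13 − 8 = 5 by deviating; Town Y loses 10 − 7 = 3. Product = 5·3 = 15.
At both East: Town X loses 11 − 10 = 1 by deviating; Town Y loses 8 − 5 = 3. Product = 1·3 = 3.
15 > 3, so both North is risk-dominant. Town Y's payoff there is 10.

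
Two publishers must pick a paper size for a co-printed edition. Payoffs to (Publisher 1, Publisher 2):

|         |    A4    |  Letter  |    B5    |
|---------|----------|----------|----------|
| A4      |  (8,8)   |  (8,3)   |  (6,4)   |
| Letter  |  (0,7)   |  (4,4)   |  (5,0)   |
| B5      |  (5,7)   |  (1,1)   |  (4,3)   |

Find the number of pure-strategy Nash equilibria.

Both A4: Publisher 1 gets 8 (best alternative 5); Publisher 2 gets 8 (best alternative 4). Neither deviates — NE.
Both B5 is not a NE: Publisher 1 would switch to A4 (6 > 4).
No other cell survives both best-response checks, so there is 1 pure NE.

1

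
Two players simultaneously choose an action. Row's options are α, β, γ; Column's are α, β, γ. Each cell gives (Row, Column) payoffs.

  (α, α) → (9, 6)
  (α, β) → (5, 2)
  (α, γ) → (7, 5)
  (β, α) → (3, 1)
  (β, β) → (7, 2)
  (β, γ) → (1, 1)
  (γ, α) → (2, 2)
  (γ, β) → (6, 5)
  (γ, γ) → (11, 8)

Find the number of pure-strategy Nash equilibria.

3

Both α: Row gets 9 (best alternative 3); Column gets 6 (best alternative 5). Neither deviates — NE.
Both β: Row gets 7 (best alternative 6); Column gets 2 (best alternative 1). Neither deviates — NE.
Both γ: Row gets 11 (best alternative 7); Column gets 8 (best alternative 5). Neither deviates — NE.
(β, α) is not a NE: Row would switch to α (9 > 3).
No other cell survives both best-response checks, so there are 3 pure NE.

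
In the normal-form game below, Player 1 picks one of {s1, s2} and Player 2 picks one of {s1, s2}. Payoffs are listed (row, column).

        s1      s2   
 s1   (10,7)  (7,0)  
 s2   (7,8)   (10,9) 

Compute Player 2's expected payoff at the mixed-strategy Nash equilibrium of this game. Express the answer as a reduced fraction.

63/8

Player 1 mixes with probability p on s1, chosen so Player 2 is indifferent: 7p + 8(1−p) = 0p + 9(1−p) gives p = 1/8.
Player 2's expected payoff is 7·1/8 + 8·7/8 = 63/8.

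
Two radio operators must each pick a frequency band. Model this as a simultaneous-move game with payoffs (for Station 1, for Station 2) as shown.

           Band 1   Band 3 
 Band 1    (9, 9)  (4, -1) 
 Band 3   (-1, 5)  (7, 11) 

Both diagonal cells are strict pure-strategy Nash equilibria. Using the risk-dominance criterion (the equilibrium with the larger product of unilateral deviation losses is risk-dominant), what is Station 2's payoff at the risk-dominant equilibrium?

9

At both Band 1: Station 1 loses 9 − (-1) = 10 by deviating; Station 2 loses 9 − (-1) = 10. Product = 10·10 = 100.
At both Band 3: Station 1 loses 7 − 4 = 3 by deviating; Station 2 loses 11 − 5 = 6. Product = 3·6 = 18.
100 > 18, so both Band 1 is risk-dominant. Station 2's payoff there is 9.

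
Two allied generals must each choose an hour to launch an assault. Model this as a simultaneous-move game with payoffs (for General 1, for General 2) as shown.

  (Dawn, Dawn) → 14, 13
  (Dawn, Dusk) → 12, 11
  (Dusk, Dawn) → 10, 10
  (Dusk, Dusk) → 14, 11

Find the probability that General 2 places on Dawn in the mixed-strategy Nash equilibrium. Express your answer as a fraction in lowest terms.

General 2's mix q on Dawn must make General 1 indifferent between Dawn and Dusk.
General 1's payoff from Dawn: 14q + 12(1−q). From Dusk: 10q + 14(1−q).
Set equal: 4q = 2(1−q) → q = 2/6 = 1/3.

1/3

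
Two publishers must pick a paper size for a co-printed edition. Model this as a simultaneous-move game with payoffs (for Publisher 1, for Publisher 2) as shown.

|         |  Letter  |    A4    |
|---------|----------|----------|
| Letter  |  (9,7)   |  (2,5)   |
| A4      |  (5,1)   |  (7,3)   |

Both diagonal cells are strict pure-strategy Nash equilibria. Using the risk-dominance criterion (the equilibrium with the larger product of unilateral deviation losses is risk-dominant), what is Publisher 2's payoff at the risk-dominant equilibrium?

At both Letter: Publisher 1 loses 9 − 5 = 4 by deviating; Publisher 2 loses 7 − 5 = 2. Product = 4·2 = 8.
At both A4: Publisher 1 loses 7 − 2 = 5 by deviating; Publisher 2 loses 3 − 1 = 2. Product = 5·2 = 10.
10 > 8, so both A4 is risk-dominant. Publisher 2's payoff there is 3.

3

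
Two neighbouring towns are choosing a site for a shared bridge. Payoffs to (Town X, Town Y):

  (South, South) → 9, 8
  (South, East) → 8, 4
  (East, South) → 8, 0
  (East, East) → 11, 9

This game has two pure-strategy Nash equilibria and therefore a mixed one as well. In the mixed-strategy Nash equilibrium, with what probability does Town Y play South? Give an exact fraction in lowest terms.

3/4

Town Y's mix q on South must make Town X indifferent between South and East.
Town X's payoff from South: 9q + 8(1−q). From East: 8q + 11(1−q).
Set equal: 1q = 3(1−q) → q = 3/4.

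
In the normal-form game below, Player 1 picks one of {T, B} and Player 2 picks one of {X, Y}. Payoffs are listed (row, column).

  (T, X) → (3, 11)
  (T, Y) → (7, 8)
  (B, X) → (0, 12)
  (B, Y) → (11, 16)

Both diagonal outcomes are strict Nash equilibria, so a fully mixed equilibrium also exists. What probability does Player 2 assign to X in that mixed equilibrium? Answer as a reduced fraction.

Player 2's mix q on X must make Player 1 indifferent between T and B.
Player 1's payoff from T: 3q + 7(1−q). From B: 0q + 11(1−q).
Set equal: 3q = 4(1−q) → q = 4/7.

4/7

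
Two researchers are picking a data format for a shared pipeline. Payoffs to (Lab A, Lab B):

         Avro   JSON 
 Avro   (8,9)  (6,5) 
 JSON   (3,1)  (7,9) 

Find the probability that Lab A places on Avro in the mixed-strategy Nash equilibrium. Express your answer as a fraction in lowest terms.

Lab A's mix p on Avro must make Lab B indifferent between Avro and JSON.
Lab B's payoff from Avro: 9p + 1(1−p). From JSON: 5p + 9(1−p).
Set equal: 4p = 8(1−p) → p = 8/12 = 2/3.

2/3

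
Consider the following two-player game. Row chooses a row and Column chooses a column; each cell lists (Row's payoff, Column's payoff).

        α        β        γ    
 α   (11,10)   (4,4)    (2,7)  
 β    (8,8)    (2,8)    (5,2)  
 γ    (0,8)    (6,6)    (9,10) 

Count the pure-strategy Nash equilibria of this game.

Both α: Row gets 11 (best alternative 8); Column gets 10 (best alternative 7). Neither deviates — NE.
Both γ: Row gets 9 (best alternative 5); Column gets 10 (best alternative 8). Neither deviates — NE.
Both β is not a NE: Row would switch to γ (6 > 2).
No other cell survives both best-response checks, so there are 2 pure NE.

2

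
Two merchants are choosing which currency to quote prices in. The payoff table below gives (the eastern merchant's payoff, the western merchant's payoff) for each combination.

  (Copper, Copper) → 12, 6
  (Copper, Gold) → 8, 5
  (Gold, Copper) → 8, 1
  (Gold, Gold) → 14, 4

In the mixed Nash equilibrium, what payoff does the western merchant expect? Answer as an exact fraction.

The eastern merchant mixes with probability p on Copper, chosen so the western merchant is indifferent: 6p + 1(1−p) = 5p + 4(1−p) gives p = 3/4.
The western merchant's expected payoff is 6·3/4 + 1·1/4 = 19/4.

19/4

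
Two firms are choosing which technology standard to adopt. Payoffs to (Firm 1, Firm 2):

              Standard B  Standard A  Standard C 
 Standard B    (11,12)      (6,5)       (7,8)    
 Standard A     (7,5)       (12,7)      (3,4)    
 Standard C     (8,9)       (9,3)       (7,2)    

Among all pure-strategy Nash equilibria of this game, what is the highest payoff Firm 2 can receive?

Both Standard B is a pure NE (Firm 1: 11 ≥ 8; Firm 2: 12 ≥ 8). Firm 2 gets 12.
Both Standard A is a pure NE (Firm 1: 12 ≥ 9; Firm 2: 7 ≥ 5). Firm 2 gets 7.
Every other cell has a profitable deviation for at least one player. Highest of {12, 7} is 12.

12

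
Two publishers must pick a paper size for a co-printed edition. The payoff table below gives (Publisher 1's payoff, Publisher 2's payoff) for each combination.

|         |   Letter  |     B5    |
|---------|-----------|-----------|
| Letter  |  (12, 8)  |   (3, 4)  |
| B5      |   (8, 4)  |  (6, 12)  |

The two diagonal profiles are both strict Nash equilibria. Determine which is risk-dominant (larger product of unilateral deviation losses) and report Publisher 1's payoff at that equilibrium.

At both Letter: Publisher 1 loses 12 − 8 = 4 by deviating; Publisher 2 loses 8 − 4 = 4. Product = 4·4 = 16.
At both B5: Publisher 1 loses 6 − 3 = 3 by deviating; Publisher 2 loses 12 − 4 = 8. Product = 3·8 = 24.
24 > 16, so both B5 is risk-dominant. Publisher 1's payoff there is 6.

6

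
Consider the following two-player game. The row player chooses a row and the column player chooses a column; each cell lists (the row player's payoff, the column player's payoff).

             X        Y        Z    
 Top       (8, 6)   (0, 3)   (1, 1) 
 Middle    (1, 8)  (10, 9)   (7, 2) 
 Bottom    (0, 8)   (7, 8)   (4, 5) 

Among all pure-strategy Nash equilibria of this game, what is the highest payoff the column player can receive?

(Top, X) is a pure NE (the row player: 8 ≥ 1; the column player: 6 ≥ 3). The column player gets 6.
(Middle, Y) is a pure NE (the row player: 10 ≥ 7; the column player: 9 ≥ 8). The column player gets 9.
Every other cell has a profitable deviation for at least one player. Highest of {6, 9} is 9.

9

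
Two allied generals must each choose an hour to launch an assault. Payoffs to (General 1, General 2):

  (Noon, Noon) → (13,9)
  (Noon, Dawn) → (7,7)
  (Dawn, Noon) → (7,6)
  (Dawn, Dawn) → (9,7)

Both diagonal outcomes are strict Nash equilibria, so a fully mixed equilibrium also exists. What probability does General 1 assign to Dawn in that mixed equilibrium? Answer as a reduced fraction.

2/3

General 1's mix p on Noon must make General 2 indifferent between Noon and Dawn.
General 2's payoff from Noon: 9p + 6(1−p). From Dawn: 7p + 7(1−p).
Set equal: 2p = 1(1−p) → p = 1/3.
Probability on Dawn is 1 − 1/3 = 2/3.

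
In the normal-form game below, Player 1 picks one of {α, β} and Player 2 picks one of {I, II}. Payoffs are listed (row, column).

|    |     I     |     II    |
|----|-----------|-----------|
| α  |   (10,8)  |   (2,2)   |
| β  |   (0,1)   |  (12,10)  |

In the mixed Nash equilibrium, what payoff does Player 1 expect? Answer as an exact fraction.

Player 2 mixes with probability q on I, chosen so Player 1 is indifferent: 10q + 2(1−q) = 0q + 12(1−q) gives q = 1/2.
Player 1's expected payoff (from either row, since indifferent) is 10·1/2 + 2·1/2 = 6.

6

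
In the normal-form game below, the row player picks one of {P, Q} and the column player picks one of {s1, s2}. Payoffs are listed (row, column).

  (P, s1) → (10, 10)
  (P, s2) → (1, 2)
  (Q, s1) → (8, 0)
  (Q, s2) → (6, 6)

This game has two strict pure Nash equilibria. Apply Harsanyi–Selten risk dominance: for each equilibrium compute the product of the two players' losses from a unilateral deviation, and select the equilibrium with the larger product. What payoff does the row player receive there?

At (P, s1): the row player loses 10 − 8 = 2 by deviating; the column player loses 10 − 2 = 8. Product = 2·8 = 16.
At (Q, s2): the row player loses 6 − 1 = 5 by deviating; the column player loses 6 − 0 = 6. Product = 5·6 = 30.
30 > 16, so (Q, s2) is risk-dominant. The row player's payoff there is 6.

6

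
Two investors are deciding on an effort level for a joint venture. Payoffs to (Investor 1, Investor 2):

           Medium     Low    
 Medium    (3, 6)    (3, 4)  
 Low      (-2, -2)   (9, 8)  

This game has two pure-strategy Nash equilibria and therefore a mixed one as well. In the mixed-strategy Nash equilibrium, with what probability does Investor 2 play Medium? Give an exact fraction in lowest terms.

Investor 2's mix q on Medium must make Investor 1 indifferent between Medium and Low.
Investor 1's payoff from Medium: 3q + 3(1−q). From Low: (-2)q + 9(1−q).
Set equal: 5q = 6(1−q) → q = 6/11.

6/11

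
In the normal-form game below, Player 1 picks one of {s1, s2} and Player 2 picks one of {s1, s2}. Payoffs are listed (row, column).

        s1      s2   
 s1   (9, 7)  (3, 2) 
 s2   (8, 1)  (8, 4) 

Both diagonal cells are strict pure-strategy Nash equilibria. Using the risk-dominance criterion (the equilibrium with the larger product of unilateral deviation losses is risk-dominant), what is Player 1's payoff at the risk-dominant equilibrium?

At both s1: Player 1 loses 9 − 8 = 1 by deviating; Player 2 loses 7 − 2 = 5. Product = 1·5 = 5.
At both s2: Player 1 loses 8 − 3 = 5 by deviating; Player 2 loses 4 − 1 = 3. Product = 5·3 = 15.
15 > 5, so both s2 is risk-dominant. Player 1's payoff there is 8.

8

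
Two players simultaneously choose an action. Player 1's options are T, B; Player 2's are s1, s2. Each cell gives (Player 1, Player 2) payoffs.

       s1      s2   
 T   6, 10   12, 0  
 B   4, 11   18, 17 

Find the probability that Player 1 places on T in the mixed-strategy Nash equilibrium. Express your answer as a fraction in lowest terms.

Player 1's mix p on T must make Player 2 indifferent between s1 and s2.
Player 2's payoff from s1: 10p + 11(1−p). From s2: 0p + 17(1−p).
Set equal: 10p = 6(1−p) → p = 6/16 = 3/8.

3/8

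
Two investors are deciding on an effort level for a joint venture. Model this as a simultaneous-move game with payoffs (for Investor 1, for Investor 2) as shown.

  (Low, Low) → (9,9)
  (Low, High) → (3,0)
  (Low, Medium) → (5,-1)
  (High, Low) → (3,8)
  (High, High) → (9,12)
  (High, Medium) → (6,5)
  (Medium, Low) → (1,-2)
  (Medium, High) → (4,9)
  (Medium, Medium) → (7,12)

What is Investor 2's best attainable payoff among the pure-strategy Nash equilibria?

Both Low is a pure NE (Investor 1: 9 ≥ 3; Investor 2: 9 ≥ 0). Investor 2 gets 9.
Both High is a pure NE (Investor 1: 9 ≥ 4; Investor 2: 12 ≥ 8). Investor 2 gets 12.
Both Medium is a pure NE (Investor 1: 7 ≥ 6; Investor 2: 12 ≥ 9). Investor 2 gets 12.
Every other cell has a profitable deviation for at least one player. Highest of {9, 12, 12} is 12.

12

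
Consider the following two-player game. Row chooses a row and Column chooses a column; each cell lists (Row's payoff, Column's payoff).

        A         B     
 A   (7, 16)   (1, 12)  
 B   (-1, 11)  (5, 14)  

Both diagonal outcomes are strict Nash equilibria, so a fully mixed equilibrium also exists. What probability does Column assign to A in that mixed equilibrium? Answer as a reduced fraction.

1/3

Column's mix q on A must make Row indifferent between A and B.
Row's payoff from A: 7q + 1(1−q). From B: (-1)q + 5(1−q).
Set equal: 8q = 4(1−q) → q = 4/12 = 1/3.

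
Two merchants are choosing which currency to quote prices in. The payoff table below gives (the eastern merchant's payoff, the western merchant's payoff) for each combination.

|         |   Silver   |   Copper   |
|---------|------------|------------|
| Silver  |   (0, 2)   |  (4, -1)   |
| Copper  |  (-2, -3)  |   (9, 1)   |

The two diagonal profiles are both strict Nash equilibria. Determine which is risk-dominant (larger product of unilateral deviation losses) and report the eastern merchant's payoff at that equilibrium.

9

At both Silver: the eastern merchant loses 0 − (-2) = 2 by deviating; the western merchant loses 2 − (-1) = 3. Product = 2·3 = 6.
At both Copper: the eastern merchant loses 9 − 4 = 5 by deviating; the western merchant loses 1 − (-3) = 4. Product = 5·4 = 20.
20 > 6, so both Copper is risk-dominant. The eastern merchant's payoff there is 9.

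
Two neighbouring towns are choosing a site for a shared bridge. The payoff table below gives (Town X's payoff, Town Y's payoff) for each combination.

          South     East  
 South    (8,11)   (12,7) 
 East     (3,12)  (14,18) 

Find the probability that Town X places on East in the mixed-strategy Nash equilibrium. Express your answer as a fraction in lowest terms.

2/5

Town X's mix p on South must make Town Y indifferent between South and East.
Town Y's payoff from South: 11p + 12(1−p). From East: 7p + 18(1−p).
Set equal: 4p = 6(1−p) → p = 6/10 = 3/5.
Probability on East is 1 − 3/5 = 2/5.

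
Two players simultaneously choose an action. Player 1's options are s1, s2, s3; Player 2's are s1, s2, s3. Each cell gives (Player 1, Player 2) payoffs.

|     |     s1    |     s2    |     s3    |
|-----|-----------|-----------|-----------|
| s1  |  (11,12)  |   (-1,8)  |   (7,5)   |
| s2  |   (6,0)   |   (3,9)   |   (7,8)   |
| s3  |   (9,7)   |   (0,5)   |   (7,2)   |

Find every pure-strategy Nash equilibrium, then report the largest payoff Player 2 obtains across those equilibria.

12

Both s1 is a pure NE (Player 1: 11 ≥ 9; Player 2: 12 ≥ 8). Player 2 gets 12.
Both s2 is a pure NE (Player 1: 3 ≥ 0; Player 2: 9 ≥ 8). Player 2 gets 9.
Every other cell has a profitable deviation for at least one player. Highest of {12, 9} is 12.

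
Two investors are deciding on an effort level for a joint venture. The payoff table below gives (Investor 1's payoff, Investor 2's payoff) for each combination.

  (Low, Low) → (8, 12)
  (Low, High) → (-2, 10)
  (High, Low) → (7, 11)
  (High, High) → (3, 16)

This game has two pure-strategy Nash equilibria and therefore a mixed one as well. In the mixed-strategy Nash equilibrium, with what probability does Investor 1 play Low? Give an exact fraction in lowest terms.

5/7

Investor 1's mix p on Low must make Investor 2 indifferent between Low and High.
Investor 2's payoff from Low: 12p + 11(1−p). From High: 10p + 16(1−p).
Set equal: 2p = 5(1−p) → p = 5/7.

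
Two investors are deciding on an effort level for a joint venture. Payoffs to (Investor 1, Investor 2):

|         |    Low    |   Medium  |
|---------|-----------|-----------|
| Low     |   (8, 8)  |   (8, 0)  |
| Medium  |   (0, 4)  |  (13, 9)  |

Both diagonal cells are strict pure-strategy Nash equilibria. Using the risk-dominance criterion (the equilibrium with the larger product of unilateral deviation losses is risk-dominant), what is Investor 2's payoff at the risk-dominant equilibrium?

8

At both Low: Investor 1 loses 8 − 0 = 8 by deviating; Investor 2 loses 8 − 0 = 8. Product = 8·8 = 64.
At both Medium: Investor 1 loses 13 − 8 = 5 by deviating; Investor 2 loses 9 − 4 = 5. Product = 5·5 = 25.
64 > 25, so both Low is risk-dominant. Investor 2's payoff there is 8.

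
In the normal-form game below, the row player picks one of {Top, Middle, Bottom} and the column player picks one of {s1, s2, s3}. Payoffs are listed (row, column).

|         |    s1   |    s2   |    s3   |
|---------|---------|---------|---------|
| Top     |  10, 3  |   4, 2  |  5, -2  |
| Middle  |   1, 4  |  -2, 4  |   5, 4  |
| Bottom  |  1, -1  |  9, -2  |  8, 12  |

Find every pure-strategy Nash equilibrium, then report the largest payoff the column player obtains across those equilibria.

(Top, s1) is a pure NE (the row player: 10 ≥ 1; the column player: 3 ≥ 2). The column player gets 3.
(Bottom, s3) is a pure NE (the row player: 8 ≥ 5; the column player: 12 ≥ -1). The column player gets 12.
Every other cell has a profitable deviation for at least one player. Highest of {3, 12} is 12.

12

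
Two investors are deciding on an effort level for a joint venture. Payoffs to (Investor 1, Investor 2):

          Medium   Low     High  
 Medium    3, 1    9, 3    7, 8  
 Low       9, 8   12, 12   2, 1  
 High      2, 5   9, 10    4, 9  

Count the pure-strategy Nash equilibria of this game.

(Medium, High): Investor 1 gets 7 (best alternative 4); Investor 2 gets 8 (best alternative 3). Neither deviates — NE.
Both Low: Investor 1 gets 12 (best alternative 9); Investor 2 gets 12 (best alternative 8). Neither deviates — NE.
Both Medium is not a NE: Investor 1 would switch to Low (9 > 3).
No other cell survives both best-response checks, so there are 2 pure NE.

2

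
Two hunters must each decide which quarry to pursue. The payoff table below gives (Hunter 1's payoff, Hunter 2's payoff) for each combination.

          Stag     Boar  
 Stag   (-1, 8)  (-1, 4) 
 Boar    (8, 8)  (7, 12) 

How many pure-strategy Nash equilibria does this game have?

Both Boar: Hunter 1 gets 7 (best alternative -1); Hunter 2 gets 12 (best alternative 8). Neither deviates — NE.
Both Stag is not a NE: Hunter 1 would switch to Boar (8 > -1).
No other cell survives both best-response checks, so there is 1 pure NE.

1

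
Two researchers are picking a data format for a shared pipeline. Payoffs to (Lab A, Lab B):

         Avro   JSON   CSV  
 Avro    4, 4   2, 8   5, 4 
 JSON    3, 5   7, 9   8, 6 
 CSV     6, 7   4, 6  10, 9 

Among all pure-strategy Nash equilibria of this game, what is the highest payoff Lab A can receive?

10

Both JSON is a pure NE (Lab A: 7 ≥ 4; Lab B: 9 ≥ 6). Lab A gets 7.
Both CSV is a pure NE (Lab A: 10 ≥ 8; Lab B: 9 ≥ 7). Lab A gets 10.
Every other cell has a profitable deviation for at least one player. Highest of {7, 10} is 10.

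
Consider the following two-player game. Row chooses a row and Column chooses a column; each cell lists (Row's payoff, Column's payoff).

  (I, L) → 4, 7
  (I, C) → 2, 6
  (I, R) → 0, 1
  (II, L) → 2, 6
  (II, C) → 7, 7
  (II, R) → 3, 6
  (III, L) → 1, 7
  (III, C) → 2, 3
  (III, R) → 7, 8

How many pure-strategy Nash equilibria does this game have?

3

(I, L): Row gets 4 (best alternative 2); Column gets 7 (best alternative 6). Neither deviates — NE.
(II, C): Row gets 7 (best alternative 2); Column gets 7 (best alternative 6). Neither deviates — NE.
(III, R): Row gets 7 (best alternative 3); Column gets 8 (best alternative 7). Neither deviates — NE.
(III, L) is not a NE: Row would switch to I (4 > 1).
No other cell survives both best-response checks, so there are 3 pure NE.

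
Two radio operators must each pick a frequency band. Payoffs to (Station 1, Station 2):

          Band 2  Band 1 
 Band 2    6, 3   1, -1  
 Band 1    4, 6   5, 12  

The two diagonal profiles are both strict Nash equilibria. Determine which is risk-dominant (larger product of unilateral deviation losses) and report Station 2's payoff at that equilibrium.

At both Band 2: Station 1 loses 6 − 4 = 2 by deviating; Station 2 loses 3 − (-1) = 4. Product = 2·4 = 8.
At both Band 1: Station 1 loses 5 − 1 = 4 by deviating; Station 2 loses 12 − 6 = 6. Product = 4·6 = 24.
24 > 8, so both Band 1 is risk-dominant. Station 2's payoff there is 12.

12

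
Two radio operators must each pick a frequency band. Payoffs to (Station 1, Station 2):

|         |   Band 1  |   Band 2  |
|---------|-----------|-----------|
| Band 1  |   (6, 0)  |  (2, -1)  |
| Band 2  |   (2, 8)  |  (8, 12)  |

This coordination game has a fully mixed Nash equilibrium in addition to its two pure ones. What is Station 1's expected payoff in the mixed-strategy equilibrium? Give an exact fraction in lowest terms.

Station 2 mixes with probability q on Band 1, chosen so Station 1 is indifferent: 6q + 2(1−q) = 2q + 8(1−q) gives q = 3/5.
Station 1's expected payoff (from either row, since indifferent) is 6·3/5 + 2·2/5 = 22/5.

22/5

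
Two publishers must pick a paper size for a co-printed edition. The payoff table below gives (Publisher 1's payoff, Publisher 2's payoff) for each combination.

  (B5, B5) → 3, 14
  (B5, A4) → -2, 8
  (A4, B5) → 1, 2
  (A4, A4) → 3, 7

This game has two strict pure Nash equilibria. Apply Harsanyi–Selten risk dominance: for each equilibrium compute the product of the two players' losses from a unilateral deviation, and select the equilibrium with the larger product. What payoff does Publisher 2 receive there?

At both B5: Publisher 1 loses 3 − 1 = 2 by deviating; Publisher 2 loses 14 − 8 = 6. Product = 2·6 = 12.
At both A4: Publisher 1 loses 3 − (-2) = 5 by deviating; Publisher 2 loses 7 − 2 = 5. Product = 5·5 = 25.
25 > 12, so both A4 is risk-dominant. Publisher 2's payoff there is 7.

7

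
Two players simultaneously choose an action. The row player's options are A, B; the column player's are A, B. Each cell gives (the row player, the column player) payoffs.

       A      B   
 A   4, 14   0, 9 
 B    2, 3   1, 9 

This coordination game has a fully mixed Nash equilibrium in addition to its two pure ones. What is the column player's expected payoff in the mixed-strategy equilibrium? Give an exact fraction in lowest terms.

The row player mixes with probability p on A, chosen so the column player is indifferent: 14p + 3(1−p) = 9p + 9(1−p) gives p = 6/11.
The column player's expected payoff is 14·6/11 + 3·5/11 = 9.

9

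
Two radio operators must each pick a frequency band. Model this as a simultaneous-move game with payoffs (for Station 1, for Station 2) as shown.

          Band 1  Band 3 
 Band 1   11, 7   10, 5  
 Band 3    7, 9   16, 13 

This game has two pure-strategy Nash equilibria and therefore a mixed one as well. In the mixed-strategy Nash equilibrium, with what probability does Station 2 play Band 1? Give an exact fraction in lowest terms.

3/5

Station 2's mix q on Band 1 must make Station 1 indifferent between Band 1 and Band 3.
Station 1's payoff from Band 1: 11q + 10(1−q). From Band 3: 7q + 16(1−q).
Set equal: 4q = 6(1−q) → q = 6/10 = 3/5.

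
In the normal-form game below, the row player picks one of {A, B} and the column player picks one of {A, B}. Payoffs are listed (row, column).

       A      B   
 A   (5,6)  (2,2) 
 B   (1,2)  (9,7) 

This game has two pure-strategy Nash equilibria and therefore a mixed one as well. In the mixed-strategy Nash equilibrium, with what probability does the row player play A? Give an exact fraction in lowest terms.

5/9

The row player's mix p on A must make the column player indifferent between A and B.
The column player's payoff from A: 6p + 2(1−p). From B: 2p + 7(1−p).
Set equal: 4p = 5(1−p) → p = 5/9.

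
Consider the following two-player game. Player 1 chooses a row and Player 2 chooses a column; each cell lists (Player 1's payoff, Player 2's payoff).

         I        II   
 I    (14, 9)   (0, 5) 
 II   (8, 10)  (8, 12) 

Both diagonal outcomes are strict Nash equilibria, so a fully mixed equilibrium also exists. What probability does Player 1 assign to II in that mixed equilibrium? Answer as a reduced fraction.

Player 1's mix p on I must make Player 2 indifferent between I and II.
Player 2's payoff from I: 9p + 10(1−p). From II: 5p + 12(1−p).
Set equal: 4p = 2(1−p) → p = 2/6 = 1/3.
Probability on II is 1 − 1/3 = 2/3.

2/3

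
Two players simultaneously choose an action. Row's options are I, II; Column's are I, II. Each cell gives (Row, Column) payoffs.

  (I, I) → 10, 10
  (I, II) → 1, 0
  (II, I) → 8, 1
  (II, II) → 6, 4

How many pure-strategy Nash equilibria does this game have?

2

Both I: Row gets 10 (best alternative 8); Column gets 10 (best alternative 0). Neither deviates — NE.
Both II: Row gets 6 (best alternative 1); Column gets 4 (best alternative 1). Neither deviates — NE.
(I, II) is not a NE: Row would switch to II (6 > 1).
No other cell survives both best-response checks, so there are 2 pure NE.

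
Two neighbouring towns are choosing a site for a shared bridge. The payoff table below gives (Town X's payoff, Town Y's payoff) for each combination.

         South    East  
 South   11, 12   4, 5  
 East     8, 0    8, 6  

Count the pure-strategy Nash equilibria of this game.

2

Both South: Town X gets 11 (best alternative 8); Town Y gets 12 (best alternative 5). Neither deviates — NE.
Both East: Town X gets 8 (best alternative 4); Town Y gets 6 (best alternative 0). Neither deviates — NE.
(East, South) is not a NE: Town X would switch to South (11 > 8).
No other cell survives both best-response checks, so there are 2 pure NE.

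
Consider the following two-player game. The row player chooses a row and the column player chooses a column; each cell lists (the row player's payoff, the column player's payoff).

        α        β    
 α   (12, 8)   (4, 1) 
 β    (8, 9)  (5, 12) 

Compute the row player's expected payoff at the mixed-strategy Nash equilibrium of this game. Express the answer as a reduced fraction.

28/5

The column player mixes with probability q on α, chosen so the row player is indifferent: 12q + 4(1−q) = 8q + 5(1−q) gives q = 1/5.
The row player's expected payoff (from either row, since indifferent) is 12·1/5 + 4·4/5 = 28/5.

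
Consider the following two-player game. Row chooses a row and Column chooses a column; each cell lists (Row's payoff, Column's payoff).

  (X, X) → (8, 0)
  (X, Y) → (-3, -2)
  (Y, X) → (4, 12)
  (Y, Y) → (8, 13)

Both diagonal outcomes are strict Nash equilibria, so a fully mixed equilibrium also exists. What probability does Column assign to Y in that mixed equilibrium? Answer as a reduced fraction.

4/15

Column's mix q on X must make Row indifferent between X and Y.
Row's payoff from X: 8q + (-3)(1−q). From Y: 4q + 8(1−q).
Set equal: 4q = 11(1−q) → q = 11/15.
Probability on Y is 1 − 11/15 = 4/15.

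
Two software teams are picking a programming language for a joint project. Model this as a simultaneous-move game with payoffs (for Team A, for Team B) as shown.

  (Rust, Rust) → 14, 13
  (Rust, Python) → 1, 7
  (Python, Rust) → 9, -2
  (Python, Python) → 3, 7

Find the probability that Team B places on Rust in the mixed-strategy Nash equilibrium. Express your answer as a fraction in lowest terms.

Team B's mix q on Rust must make Team A indifferent between Rust and Python.
Team A's payoff from Rust: 14q + 1(1−q). From Python: 9q + 3(1−q).
Set equal: 5q = 2(1−q) → q = 2/7.

2/7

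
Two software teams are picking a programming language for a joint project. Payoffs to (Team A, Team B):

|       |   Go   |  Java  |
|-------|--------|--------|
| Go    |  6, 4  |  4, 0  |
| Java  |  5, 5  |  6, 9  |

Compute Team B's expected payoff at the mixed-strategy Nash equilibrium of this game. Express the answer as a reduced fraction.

9/2

Team A mixes with probability p on Go, chosen so Team B is indifferent: 4p + 5(1−p) = 0p + 9(1−p) gives p = 1/2.
Team B's expected payoff is 4·1/2 + 5·1/2 = 9/2.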